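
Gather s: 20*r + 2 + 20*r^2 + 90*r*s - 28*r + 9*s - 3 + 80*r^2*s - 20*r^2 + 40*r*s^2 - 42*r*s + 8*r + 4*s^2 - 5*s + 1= s^2*(40*r + 4) + s*(80*r^2 + 48*r + 4)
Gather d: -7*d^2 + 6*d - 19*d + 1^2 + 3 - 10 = -7*d^2 - 13*d - 6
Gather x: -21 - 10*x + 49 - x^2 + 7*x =-x^2 - 3*x + 28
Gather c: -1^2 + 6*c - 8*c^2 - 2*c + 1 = -8*c^2 + 4*c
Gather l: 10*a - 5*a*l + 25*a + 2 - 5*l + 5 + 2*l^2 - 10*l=35*a + 2*l^2 + l*(-5*a - 15) + 7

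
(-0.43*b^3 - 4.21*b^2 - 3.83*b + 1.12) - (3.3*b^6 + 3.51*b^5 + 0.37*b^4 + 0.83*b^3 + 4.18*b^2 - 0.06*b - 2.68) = -3.3*b^6 - 3.51*b^5 - 0.37*b^4 - 1.26*b^3 - 8.39*b^2 - 3.77*b + 3.8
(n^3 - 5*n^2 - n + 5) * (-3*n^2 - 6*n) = -3*n^5 + 9*n^4 + 33*n^3 - 9*n^2 - 30*n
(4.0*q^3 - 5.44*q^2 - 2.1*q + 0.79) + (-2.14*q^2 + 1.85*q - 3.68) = 4.0*q^3 - 7.58*q^2 - 0.25*q - 2.89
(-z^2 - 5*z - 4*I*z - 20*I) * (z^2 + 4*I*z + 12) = -z^4 - 5*z^3 - 8*I*z^3 + 4*z^2 - 40*I*z^2 + 20*z - 48*I*z - 240*I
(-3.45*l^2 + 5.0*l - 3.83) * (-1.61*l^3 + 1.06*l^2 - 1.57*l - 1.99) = 5.5545*l^5 - 11.707*l^4 + 16.8828*l^3 - 5.0443*l^2 - 3.9369*l + 7.6217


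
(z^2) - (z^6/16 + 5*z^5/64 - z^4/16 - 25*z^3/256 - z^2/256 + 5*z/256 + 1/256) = -z^6/16 - 5*z^5/64 + z^4/16 + 25*z^3/256 + 257*z^2/256 - 5*z/256 - 1/256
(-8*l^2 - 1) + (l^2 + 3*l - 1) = -7*l^2 + 3*l - 2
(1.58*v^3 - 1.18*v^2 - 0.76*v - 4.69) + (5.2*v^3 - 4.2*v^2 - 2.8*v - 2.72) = 6.78*v^3 - 5.38*v^2 - 3.56*v - 7.41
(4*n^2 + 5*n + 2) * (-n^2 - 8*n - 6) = -4*n^4 - 37*n^3 - 66*n^2 - 46*n - 12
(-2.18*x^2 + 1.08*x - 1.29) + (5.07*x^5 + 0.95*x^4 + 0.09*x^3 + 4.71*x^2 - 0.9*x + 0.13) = 5.07*x^5 + 0.95*x^4 + 0.09*x^3 + 2.53*x^2 + 0.18*x - 1.16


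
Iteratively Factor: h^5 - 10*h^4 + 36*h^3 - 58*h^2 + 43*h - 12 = (h - 1)*(h^4 - 9*h^3 + 27*h^2 - 31*h + 12) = (h - 3)*(h - 1)*(h^3 - 6*h^2 + 9*h - 4) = (h - 3)*(h - 1)^2*(h^2 - 5*h + 4) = (h - 4)*(h - 3)*(h - 1)^2*(h - 1)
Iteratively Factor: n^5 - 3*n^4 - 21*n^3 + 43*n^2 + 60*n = (n)*(n^4 - 3*n^3 - 21*n^2 + 43*n + 60) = n*(n + 4)*(n^3 - 7*n^2 + 7*n + 15) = n*(n - 3)*(n + 4)*(n^2 - 4*n - 5) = n*(n - 3)*(n + 1)*(n + 4)*(n - 5)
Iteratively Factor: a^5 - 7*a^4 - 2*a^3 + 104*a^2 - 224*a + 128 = (a + 4)*(a^4 - 11*a^3 + 42*a^2 - 64*a + 32) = (a - 1)*(a + 4)*(a^3 - 10*a^2 + 32*a - 32) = (a - 4)*(a - 1)*(a + 4)*(a^2 - 6*a + 8) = (a - 4)*(a - 2)*(a - 1)*(a + 4)*(a - 4)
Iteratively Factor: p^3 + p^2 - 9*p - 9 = (p - 3)*(p^2 + 4*p + 3) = (p - 3)*(p + 1)*(p + 3)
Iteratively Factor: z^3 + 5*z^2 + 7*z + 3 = (z + 1)*(z^2 + 4*z + 3) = (z + 1)^2*(z + 3)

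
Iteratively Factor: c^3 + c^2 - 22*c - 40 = (c - 5)*(c^2 + 6*c + 8) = (c - 5)*(c + 2)*(c + 4)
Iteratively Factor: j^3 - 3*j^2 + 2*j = (j - 1)*(j^2 - 2*j) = (j - 2)*(j - 1)*(j)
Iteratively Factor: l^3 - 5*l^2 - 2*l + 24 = (l - 4)*(l^2 - l - 6) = (l - 4)*(l + 2)*(l - 3)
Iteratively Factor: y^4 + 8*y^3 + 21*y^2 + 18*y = (y + 2)*(y^3 + 6*y^2 + 9*y) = (y + 2)*(y + 3)*(y^2 + 3*y) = (y + 2)*(y + 3)^2*(y)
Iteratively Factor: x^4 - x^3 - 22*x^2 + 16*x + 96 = (x - 4)*(x^3 + 3*x^2 - 10*x - 24) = (x - 4)*(x + 2)*(x^2 + x - 12) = (x - 4)*(x + 2)*(x + 4)*(x - 3)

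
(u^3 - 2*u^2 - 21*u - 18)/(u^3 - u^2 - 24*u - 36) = (u + 1)/(u + 2)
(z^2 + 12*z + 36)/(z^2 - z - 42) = (z + 6)/(z - 7)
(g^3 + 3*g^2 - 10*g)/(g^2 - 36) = g*(g^2 + 3*g - 10)/(g^2 - 36)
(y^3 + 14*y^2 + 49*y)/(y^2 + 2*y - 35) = y*(y + 7)/(y - 5)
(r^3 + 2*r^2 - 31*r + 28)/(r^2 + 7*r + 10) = (r^3 + 2*r^2 - 31*r + 28)/(r^2 + 7*r + 10)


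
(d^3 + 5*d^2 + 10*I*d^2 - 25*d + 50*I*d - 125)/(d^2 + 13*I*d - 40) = (d^2 + 5*d*(1 + I) + 25*I)/(d + 8*I)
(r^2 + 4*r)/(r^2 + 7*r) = (r + 4)/(r + 7)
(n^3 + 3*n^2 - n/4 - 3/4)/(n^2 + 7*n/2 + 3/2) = n - 1/2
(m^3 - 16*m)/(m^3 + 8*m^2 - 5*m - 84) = m*(m - 4)/(m^2 + 4*m - 21)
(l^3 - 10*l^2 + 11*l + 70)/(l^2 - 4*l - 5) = (l^2 - 5*l - 14)/(l + 1)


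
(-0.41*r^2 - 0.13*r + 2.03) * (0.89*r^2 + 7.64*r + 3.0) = -0.3649*r^4 - 3.2481*r^3 - 0.4165*r^2 + 15.1192*r + 6.09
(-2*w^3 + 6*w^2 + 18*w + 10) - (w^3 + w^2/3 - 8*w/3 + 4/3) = -3*w^3 + 17*w^2/3 + 62*w/3 + 26/3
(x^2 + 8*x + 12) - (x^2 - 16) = 8*x + 28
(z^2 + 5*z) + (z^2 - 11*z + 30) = 2*z^2 - 6*z + 30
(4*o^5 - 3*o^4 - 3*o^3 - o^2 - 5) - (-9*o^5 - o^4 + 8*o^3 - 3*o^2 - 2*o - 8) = 13*o^5 - 2*o^4 - 11*o^3 + 2*o^2 + 2*o + 3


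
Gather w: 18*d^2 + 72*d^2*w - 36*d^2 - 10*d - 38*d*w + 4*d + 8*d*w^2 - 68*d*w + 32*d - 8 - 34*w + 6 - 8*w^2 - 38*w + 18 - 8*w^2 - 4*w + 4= -18*d^2 + 26*d + w^2*(8*d - 16) + w*(72*d^2 - 106*d - 76) + 20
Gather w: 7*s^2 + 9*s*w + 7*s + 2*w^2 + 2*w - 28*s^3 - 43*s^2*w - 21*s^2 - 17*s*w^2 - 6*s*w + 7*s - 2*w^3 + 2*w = -28*s^3 - 14*s^2 + 14*s - 2*w^3 + w^2*(2 - 17*s) + w*(-43*s^2 + 3*s + 4)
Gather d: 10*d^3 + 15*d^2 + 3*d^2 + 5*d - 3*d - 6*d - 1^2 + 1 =10*d^3 + 18*d^2 - 4*d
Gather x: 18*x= 18*x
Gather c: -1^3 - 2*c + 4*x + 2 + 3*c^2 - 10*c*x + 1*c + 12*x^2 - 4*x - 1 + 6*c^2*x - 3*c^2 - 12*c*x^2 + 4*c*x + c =6*c^2*x + c*(-12*x^2 - 6*x) + 12*x^2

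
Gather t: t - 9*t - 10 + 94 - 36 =48 - 8*t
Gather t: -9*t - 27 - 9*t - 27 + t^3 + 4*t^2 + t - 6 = t^3 + 4*t^2 - 17*t - 60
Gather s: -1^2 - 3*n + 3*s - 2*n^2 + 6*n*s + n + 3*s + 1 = -2*n^2 - 2*n + s*(6*n + 6)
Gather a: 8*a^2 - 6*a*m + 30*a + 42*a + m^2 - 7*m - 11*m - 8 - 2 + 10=8*a^2 + a*(72 - 6*m) + m^2 - 18*m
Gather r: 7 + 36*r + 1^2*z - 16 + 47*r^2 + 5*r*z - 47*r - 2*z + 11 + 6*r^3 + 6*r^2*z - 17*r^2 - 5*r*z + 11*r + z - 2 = 6*r^3 + r^2*(6*z + 30)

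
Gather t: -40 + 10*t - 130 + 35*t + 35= 45*t - 135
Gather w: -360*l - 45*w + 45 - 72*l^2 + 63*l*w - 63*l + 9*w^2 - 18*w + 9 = -72*l^2 - 423*l + 9*w^2 + w*(63*l - 63) + 54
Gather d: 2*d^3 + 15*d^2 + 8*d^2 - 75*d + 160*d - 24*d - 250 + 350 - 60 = 2*d^3 + 23*d^2 + 61*d + 40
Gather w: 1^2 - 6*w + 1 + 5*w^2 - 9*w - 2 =5*w^2 - 15*w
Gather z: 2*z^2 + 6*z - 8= 2*z^2 + 6*z - 8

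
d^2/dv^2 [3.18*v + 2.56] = 0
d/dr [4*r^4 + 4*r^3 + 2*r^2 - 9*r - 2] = 16*r^3 + 12*r^2 + 4*r - 9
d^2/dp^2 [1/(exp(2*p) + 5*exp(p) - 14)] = (2*(2*exp(p) + 5)^2*exp(p) - (4*exp(p) + 5)*(exp(2*p) + 5*exp(p) - 14))*exp(p)/(exp(2*p) + 5*exp(p) - 14)^3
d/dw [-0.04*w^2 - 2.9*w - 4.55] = -0.08*w - 2.9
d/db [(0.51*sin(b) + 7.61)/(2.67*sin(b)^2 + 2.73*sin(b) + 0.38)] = (-40.6374*sin(b) + 0.68085*cos(2*b) - 21.26235)*cos(b)/(2.67*sin(b)^2 + 2.73*sin(b) + 0.38)^2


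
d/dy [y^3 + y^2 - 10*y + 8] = 3*y^2 + 2*y - 10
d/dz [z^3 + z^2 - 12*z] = 3*z^2 + 2*z - 12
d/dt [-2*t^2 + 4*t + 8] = 4 - 4*t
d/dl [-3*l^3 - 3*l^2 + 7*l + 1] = -9*l^2 - 6*l + 7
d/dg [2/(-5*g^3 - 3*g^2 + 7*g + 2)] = 2*(15*g^2 + 6*g - 7)/(5*g^3 + 3*g^2 - 7*g - 2)^2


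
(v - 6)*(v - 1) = v^2 - 7*v + 6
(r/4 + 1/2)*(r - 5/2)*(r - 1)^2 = r^4/4 - 5*r^3/8 - 3*r^2/4 + 19*r/8 - 5/4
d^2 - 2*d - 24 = (d - 6)*(d + 4)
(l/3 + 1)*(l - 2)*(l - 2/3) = l^3/3 + l^2/9 - 20*l/9 + 4/3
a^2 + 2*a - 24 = (a - 4)*(a + 6)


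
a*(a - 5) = a^2 - 5*a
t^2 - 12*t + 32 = (t - 8)*(t - 4)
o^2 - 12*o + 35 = (o - 7)*(o - 5)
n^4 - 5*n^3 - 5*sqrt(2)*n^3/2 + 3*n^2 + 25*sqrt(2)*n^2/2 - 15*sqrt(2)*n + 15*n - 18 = (n - 3)*(n - 2)*(n - 3*sqrt(2))*(n + sqrt(2)/2)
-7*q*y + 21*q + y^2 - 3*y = (-7*q + y)*(y - 3)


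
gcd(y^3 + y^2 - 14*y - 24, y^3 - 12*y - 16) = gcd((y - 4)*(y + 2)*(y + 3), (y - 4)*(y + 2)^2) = y^2 - 2*y - 8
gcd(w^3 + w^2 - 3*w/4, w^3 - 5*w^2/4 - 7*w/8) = w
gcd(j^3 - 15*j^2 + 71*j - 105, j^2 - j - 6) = j - 3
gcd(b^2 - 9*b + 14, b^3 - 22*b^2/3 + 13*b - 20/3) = 1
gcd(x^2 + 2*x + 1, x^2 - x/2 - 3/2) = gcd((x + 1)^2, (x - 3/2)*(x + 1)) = x + 1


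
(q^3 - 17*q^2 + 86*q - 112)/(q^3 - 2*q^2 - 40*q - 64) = (q^2 - 9*q + 14)/(q^2 + 6*q + 8)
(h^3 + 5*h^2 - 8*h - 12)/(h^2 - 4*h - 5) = (h^2 + 4*h - 12)/(h - 5)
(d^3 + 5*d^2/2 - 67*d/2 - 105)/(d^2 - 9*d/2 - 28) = (d^2 - d - 30)/(d - 8)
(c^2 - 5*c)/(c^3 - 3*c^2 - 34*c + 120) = c/(c^2 + 2*c - 24)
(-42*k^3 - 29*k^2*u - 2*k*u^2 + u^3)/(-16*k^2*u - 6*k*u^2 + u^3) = (-21*k^2 - 4*k*u + u^2)/(u*(-8*k + u))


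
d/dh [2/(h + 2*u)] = -2/(h + 2*u)^2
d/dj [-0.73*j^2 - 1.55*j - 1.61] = -1.46*j - 1.55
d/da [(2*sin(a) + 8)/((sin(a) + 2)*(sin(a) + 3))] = 2*(-8*sin(a) + cos(a)^2 - 15)*cos(a)/((sin(a) + 2)^2*(sin(a) + 3)^2)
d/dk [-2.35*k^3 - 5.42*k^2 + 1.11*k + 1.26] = -7.05*k^2 - 10.84*k + 1.11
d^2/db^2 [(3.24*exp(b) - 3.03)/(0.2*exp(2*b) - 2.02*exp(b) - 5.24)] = (0.1296*exp(4*b) + 0.824160000000001*exp(3*b) + 24.04548*exp(2*b) - 59.360124*exp(b) + 121.034568)*exp(b)/(0.008*exp(6*b) - 0.2424*exp(5*b) + 1.81944*exp(4*b) + 4.459352*exp(3*b) - 47.669328*exp(2*b) - 166.393056*exp(b) - 143.877824)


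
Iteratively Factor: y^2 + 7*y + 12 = (y + 4)*(y + 3)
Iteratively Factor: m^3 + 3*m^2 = (m + 3)*(m^2) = m*(m + 3)*(m)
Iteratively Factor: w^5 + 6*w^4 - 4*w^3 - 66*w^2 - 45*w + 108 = (w - 1)*(w^4 + 7*w^3 + 3*w^2 - 63*w - 108) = (w - 1)*(w + 3)*(w^3 + 4*w^2 - 9*w - 36) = (w - 3)*(w - 1)*(w + 3)*(w^2 + 7*w + 12) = (w - 3)*(w - 1)*(w + 3)*(w + 4)*(w + 3)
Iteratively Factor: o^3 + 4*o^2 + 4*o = (o + 2)*(o^2 + 2*o) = o*(o + 2)*(o + 2)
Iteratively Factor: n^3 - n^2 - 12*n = (n - 4)*(n^2 + 3*n) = n*(n - 4)*(n + 3)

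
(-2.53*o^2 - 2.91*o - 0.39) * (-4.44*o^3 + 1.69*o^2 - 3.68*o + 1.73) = 11.2332*o^5 + 8.6447*o^4 + 6.1241*o^3 + 5.6728*o^2 - 3.5991*o - 0.6747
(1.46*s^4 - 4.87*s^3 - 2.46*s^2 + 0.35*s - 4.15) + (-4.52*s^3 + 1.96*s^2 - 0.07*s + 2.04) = 1.46*s^4 - 9.39*s^3 - 0.5*s^2 + 0.28*s - 2.11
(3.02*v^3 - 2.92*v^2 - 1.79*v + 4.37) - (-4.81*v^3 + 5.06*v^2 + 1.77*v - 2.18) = 7.83*v^3 - 7.98*v^2 - 3.56*v + 6.55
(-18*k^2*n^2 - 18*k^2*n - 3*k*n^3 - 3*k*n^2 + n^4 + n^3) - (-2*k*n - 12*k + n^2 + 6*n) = -18*k^2*n^2 - 18*k^2*n - 3*k*n^3 - 3*k*n^2 + 2*k*n + 12*k + n^4 + n^3 - n^2 - 6*n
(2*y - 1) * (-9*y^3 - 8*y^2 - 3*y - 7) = -18*y^4 - 7*y^3 + 2*y^2 - 11*y + 7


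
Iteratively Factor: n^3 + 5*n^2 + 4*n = (n + 4)*(n^2 + n) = n*(n + 4)*(n + 1)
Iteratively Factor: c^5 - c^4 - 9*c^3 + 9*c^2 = (c + 3)*(c^4 - 4*c^3 + 3*c^2) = (c - 1)*(c + 3)*(c^3 - 3*c^2) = (c - 3)*(c - 1)*(c + 3)*(c^2) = c*(c - 3)*(c - 1)*(c + 3)*(c)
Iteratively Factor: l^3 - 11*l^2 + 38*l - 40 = (l - 4)*(l^2 - 7*l + 10) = (l - 5)*(l - 4)*(l - 2)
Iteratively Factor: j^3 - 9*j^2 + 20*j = (j)*(j^2 - 9*j + 20) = j*(j - 4)*(j - 5)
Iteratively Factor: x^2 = (x)*(x)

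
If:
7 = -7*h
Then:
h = -1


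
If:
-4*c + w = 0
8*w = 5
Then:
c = 5/32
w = 5/8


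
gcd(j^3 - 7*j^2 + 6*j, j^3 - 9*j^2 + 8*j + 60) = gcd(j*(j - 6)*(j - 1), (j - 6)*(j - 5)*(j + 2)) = j - 6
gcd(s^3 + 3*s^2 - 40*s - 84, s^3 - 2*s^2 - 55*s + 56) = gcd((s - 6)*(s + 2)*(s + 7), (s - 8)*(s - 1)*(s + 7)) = s + 7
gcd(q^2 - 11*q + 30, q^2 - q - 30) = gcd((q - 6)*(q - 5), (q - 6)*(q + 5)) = q - 6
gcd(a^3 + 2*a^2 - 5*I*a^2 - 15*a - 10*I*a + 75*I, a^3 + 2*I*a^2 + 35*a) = a - 5*I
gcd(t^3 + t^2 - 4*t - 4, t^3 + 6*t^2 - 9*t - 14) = t^2 - t - 2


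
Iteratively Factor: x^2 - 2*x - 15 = (x - 5)*(x + 3)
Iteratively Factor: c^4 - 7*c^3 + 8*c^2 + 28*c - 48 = (c + 2)*(c^3 - 9*c^2 + 26*c - 24) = (c - 4)*(c + 2)*(c^2 - 5*c + 6) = (c - 4)*(c - 3)*(c + 2)*(c - 2)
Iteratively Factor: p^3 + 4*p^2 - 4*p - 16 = (p + 4)*(p^2 - 4) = (p + 2)*(p + 4)*(p - 2)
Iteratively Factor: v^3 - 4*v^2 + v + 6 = (v + 1)*(v^2 - 5*v + 6) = (v - 2)*(v + 1)*(v - 3)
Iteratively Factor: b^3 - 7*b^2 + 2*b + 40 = (b - 4)*(b^2 - 3*b - 10) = (b - 4)*(b + 2)*(b - 5)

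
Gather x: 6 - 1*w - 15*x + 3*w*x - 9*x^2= -w - 9*x^2 + x*(3*w - 15) + 6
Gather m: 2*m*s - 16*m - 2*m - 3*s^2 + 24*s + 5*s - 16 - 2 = m*(2*s - 18) - 3*s^2 + 29*s - 18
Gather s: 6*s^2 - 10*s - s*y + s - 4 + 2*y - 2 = 6*s^2 + s*(-y - 9) + 2*y - 6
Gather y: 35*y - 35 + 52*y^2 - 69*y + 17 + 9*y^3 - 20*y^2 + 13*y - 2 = 9*y^3 + 32*y^2 - 21*y - 20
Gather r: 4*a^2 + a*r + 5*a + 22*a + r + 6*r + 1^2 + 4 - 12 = 4*a^2 + 27*a + r*(a + 7) - 7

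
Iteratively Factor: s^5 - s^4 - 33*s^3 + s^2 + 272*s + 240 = (s - 4)*(s^4 + 3*s^3 - 21*s^2 - 83*s - 60) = (s - 4)*(s + 4)*(s^3 - s^2 - 17*s - 15) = (s - 4)*(s + 3)*(s + 4)*(s^2 - 4*s - 5) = (s - 4)*(s + 1)*(s + 3)*(s + 4)*(s - 5)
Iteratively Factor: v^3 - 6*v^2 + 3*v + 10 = (v - 2)*(v^2 - 4*v - 5) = (v - 2)*(v + 1)*(v - 5)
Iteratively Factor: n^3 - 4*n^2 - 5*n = (n)*(n^2 - 4*n - 5) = n*(n + 1)*(n - 5)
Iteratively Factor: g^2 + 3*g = (g + 3)*(g)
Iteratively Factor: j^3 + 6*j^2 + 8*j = (j + 4)*(j^2 + 2*j) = j*(j + 4)*(j + 2)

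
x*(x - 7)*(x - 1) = x^3 - 8*x^2 + 7*x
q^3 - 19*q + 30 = (q - 3)*(q - 2)*(q + 5)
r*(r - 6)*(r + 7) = r^3 + r^2 - 42*r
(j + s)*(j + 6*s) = j^2 + 7*j*s + 6*s^2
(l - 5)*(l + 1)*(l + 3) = l^3 - l^2 - 17*l - 15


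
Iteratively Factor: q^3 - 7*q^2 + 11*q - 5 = (q - 5)*(q^2 - 2*q + 1) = (q - 5)*(q - 1)*(q - 1)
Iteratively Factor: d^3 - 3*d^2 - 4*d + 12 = (d + 2)*(d^2 - 5*d + 6) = (d - 3)*(d + 2)*(d - 2)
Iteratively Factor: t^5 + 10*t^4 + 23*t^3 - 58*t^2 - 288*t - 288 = (t - 3)*(t^4 + 13*t^3 + 62*t^2 + 128*t + 96) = (t - 3)*(t + 2)*(t^3 + 11*t^2 + 40*t + 48) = (t - 3)*(t + 2)*(t + 4)*(t^2 + 7*t + 12) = (t - 3)*(t + 2)*(t + 4)^2*(t + 3)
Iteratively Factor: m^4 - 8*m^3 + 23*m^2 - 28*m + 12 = (m - 2)*(m^3 - 6*m^2 + 11*m - 6) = (m - 2)*(m - 1)*(m^2 - 5*m + 6) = (m - 2)^2*(m - 1)*(m - 3)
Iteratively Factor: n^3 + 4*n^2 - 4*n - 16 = (n - 2)*(n^2 + 6*n + 8) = (n - 2)*(n + 4)*(n + 2)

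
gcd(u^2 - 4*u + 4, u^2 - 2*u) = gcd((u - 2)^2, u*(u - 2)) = u - 2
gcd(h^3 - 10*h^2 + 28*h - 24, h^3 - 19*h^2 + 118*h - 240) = h - 6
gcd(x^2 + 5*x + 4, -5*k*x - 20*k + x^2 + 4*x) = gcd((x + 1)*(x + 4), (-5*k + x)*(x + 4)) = x + 4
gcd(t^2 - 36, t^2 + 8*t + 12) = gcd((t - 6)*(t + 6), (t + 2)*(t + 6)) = t + 6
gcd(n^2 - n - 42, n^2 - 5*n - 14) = n - 7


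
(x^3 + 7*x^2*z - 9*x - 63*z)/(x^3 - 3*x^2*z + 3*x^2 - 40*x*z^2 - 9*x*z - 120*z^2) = (x^2 + 7*x*z - 3*x - 21*z)/(x^2 - 3*x*z - 40*z^2)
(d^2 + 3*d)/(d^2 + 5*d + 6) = d/(d + 2)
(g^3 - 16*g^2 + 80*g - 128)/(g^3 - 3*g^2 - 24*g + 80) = (g - 8)/(g + 5)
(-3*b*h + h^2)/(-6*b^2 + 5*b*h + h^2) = h*(-3*b + h)/(-6*b^2 + 5*b*h + h^2)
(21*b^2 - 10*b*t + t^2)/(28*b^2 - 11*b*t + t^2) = (-3*b + t)/(-4*b + t)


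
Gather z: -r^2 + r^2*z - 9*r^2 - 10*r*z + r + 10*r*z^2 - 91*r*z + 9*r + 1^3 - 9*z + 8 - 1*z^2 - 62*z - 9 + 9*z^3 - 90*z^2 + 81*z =-10*r^2 + 10*r + 9*z^3 + z^2*(10*r - 91) + z*(r^2 - 101*r + 10)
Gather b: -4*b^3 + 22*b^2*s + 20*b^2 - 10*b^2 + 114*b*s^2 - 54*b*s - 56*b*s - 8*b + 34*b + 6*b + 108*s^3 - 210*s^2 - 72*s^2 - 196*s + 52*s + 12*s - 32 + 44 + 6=-4*b^3 + b^2*(22*s + 10) + b*(114*s^2 - 110*s + 32) + 108*s^3 - 282*s^2 - 132*s + 18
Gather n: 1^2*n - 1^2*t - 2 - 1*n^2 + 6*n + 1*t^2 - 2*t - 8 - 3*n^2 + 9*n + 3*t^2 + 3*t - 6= -4*n^2 + 16*n + 4*t^2 - 16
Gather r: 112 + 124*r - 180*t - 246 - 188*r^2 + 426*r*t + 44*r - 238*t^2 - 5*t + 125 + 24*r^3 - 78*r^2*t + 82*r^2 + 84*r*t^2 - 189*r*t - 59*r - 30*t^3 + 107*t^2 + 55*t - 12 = 24*r^3 + r^2*(-78*t - 106) + r*(84*t^2 + 237*t + 109) - 30*t^3 - 131*t^2 - 130*t - 21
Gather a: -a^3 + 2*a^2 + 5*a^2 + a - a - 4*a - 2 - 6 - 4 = -a^3 + 7*a^2 - 4*a - 12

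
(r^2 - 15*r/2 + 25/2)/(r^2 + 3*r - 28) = (2*r^2 - 15*r + 25)/(2*(r^2 + 3*r - 28))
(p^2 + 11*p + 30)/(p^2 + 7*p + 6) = (p + 5)/(p + 1)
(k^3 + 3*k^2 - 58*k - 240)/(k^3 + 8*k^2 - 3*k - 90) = (k - 8)/(k - 3)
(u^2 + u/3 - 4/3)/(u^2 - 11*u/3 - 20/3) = (u - 1)/(u - 5)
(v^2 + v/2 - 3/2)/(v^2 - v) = (v + 3/2)/v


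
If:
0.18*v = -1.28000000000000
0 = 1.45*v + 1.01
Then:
No Solution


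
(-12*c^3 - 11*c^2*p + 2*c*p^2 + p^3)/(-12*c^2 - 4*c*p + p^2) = (12*c^3 + 11*c^2*p - 2*c*p^2 - p^3)/(12*c^2 + 4*c*p - p^2)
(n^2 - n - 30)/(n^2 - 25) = (n - 6)/(n - 5)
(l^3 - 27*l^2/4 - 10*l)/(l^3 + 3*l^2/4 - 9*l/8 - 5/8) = 2*l*(l - 8)/(2*l^2 - l - 1)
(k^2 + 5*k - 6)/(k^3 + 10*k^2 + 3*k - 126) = (k - 1)/(k^2 + 4*k - 21)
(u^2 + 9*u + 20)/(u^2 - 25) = (u + 4)/(u - 5)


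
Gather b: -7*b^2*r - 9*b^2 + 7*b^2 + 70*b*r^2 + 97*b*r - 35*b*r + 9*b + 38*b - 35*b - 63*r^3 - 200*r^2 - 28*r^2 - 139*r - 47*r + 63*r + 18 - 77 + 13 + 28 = b^2*(-7*r - 2) + b*(70*r^2 + 62*r + 12) - 63*r^3 - 228*r^2 - 123*r - 18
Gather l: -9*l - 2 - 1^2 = -9*l - 3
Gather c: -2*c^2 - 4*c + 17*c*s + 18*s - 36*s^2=-2*c^2 + c*(17*s - 4) - 36*s^2 + 18*s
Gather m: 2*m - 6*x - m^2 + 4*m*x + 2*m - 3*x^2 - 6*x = -m^2 + m*(4*x + 4) - 3*x^2 - 12*x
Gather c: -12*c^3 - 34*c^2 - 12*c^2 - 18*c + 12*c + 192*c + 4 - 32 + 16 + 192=-12*c^3 - 46*c^2 + 186*c + 180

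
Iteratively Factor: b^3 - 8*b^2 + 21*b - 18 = (b - 3)*(b^2 - 5*b + 6) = (b - 3)*(b - 2)*(b - 3)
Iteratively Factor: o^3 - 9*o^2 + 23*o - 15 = (o - 3)*(o^2 - 6*o + 5) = (o - 3)*(o - 1)*(o - 5)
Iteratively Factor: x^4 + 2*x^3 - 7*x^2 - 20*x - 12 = (x + 1)*(x^3 + x^2 - 8*x - 12) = (x + 1)*(x + 2)*(x^2 - x - 6) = (x - 3)*(x + 1)*(x + 2)*(x + 2)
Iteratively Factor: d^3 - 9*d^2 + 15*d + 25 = (d + 1)*(d^2 - 10*d + 25) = (d - 5)*(d + 1)*(d - 5)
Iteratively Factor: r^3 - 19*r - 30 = (r + 3)*(r^2 - 3*r - 10) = (r - 5)*(r + 3)*(r + 2)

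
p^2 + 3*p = p*(p + 3)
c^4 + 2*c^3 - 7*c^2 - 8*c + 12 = (c - 2)*(c - 1)*(c + 2)*(c + 3)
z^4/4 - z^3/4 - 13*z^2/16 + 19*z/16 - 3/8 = (z/4 + 1/2)*(z - 3/2)*(z - 1)*(z - 1/2)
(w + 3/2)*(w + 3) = w^2 + 9*w/2 + 9/2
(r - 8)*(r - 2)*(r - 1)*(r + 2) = r^4 - 9*r^3 + 4*r^2 + 36*r - 32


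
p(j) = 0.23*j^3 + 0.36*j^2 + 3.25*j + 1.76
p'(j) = 0.69*j^2 + 0.72*j + 3.25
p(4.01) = 35.41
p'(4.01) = 17.23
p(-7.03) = -83.20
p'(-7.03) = 32.29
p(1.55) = 8.52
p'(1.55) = 6.02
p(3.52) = 27.69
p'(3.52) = 14.33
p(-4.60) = -27.96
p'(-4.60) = 14.54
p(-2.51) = -7.77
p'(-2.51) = 5.79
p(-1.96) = -4.96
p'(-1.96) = 4.49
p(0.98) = 5.51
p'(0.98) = 4.62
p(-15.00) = -742.24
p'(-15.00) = 147.70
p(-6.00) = -54.46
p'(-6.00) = 23.77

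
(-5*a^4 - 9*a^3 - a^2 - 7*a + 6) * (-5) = 25*a^4 + 45*a^3 + 5*a^2 + 35*a - 30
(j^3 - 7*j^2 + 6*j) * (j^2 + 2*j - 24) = j^5 - 5*j^4 - 32*j^3 + 180*j^2 - 144*j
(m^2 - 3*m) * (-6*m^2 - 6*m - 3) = -6*m^4 + 12*m^3 + 15*m^2 + 9*m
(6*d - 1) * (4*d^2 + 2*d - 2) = 24*d^3 + 8*d^2 - 14*d + 2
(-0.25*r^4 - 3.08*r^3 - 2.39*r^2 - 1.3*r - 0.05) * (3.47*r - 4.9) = -0.8675*r^5 - 9.4626*r^4 + 6.7987*r^3 + 7.2*r^2 + 6.1965*r + 0.245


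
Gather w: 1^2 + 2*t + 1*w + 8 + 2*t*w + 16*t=18*t + w*(2*t + 1) + 9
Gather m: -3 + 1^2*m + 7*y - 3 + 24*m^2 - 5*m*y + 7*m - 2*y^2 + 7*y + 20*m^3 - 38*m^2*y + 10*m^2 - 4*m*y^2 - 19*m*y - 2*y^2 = 20*m^3 + m^2*(34 - 38*y) + m*(-4*y^2 - 24*y + 8) - 4*y^2 + 14*y - 6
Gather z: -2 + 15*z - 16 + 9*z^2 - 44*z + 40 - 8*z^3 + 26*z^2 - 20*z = -8*z^3 + 35*z^2 - 49*z + 22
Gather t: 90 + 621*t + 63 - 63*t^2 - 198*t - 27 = -63*t^2 + 423*t + 126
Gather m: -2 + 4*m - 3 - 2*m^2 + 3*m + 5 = -2*m^2 + 7*m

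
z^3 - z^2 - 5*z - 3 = (z - 3)*(z + 1)^2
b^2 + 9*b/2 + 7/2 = (b + 1)*(b + 7/2)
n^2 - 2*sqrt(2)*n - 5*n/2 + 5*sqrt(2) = (n - 5/2)*(n - 2*sqrt(2))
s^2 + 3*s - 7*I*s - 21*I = (s + 3)*(s - 7*I)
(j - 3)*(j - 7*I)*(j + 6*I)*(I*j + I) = I*j^4 + j^3 - 2*I*j^3 - 2*j^2 + 39*I*j^2 - 3*j - 84*I*j - 126*I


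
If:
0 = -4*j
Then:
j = 0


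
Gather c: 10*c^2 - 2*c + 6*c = 10*c^2 + 4*c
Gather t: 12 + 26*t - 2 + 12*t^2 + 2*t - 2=12*t^2 + 28*t + 8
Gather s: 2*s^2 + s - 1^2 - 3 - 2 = 2*s^2 + s - 6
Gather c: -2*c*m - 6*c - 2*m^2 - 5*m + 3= c*(-2*m - 6) - 2*m^2 - 5*m + 3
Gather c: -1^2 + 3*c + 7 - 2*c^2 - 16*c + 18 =-2*c^2 - 13*c + 24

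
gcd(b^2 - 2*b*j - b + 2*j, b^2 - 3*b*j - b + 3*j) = b - 1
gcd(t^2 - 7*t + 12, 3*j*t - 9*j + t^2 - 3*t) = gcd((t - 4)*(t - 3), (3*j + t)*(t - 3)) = t - 3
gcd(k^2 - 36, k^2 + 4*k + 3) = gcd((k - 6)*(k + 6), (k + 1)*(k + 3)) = 1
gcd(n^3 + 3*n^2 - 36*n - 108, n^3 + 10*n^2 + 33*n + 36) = n + 3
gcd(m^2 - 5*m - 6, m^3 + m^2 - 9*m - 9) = m + 1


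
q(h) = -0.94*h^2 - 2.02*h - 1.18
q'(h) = -1.88*h - 2.02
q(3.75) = -21.97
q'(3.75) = -9.07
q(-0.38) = -0.55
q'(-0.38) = -1.31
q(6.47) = -53.60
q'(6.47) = -14.18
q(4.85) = -33.09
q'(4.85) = -11.14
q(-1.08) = -0.09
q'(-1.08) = 0.01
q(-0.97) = -0.11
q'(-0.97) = -0.20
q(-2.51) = -2.03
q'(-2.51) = 2.70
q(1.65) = -7.07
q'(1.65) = -5.12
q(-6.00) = -22.90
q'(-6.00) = 9.26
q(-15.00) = -182.38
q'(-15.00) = 26.18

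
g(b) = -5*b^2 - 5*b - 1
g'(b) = -10*b - 5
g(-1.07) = -1.37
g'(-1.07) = 5.70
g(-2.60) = -21.80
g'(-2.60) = 21.00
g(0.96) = -10.41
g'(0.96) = -14.60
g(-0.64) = 0.15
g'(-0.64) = 1.40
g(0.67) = -6.59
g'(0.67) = -11.70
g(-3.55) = -46.26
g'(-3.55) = 30.50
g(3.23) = -69.31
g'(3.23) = -37.30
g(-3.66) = -49.68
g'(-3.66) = 31.60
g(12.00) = -781.00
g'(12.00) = -125.00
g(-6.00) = -151.00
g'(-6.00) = 55.00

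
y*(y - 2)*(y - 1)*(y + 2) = y^4 - y^3 - 4*y^2 + 4*y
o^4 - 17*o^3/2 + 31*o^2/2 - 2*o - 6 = (o - 6)*(o - 2)*(o - 1)*(o + 1/2)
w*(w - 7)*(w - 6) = w^3 - 13*w^2 + 42*w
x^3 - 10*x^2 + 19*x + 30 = (x - 6)*(x - 5)*(x + 1)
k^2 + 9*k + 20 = (k + 4)*(k + 5)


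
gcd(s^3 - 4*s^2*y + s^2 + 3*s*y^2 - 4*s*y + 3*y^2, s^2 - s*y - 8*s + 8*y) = -s + y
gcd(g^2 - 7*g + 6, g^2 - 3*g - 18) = g - 6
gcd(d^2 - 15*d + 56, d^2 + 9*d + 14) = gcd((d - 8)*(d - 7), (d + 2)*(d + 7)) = 1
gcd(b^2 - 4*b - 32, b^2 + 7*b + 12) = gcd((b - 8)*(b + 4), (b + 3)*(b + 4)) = b + 4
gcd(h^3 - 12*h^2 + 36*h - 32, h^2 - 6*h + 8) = h - 2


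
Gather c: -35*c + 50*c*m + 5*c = c*(50*m - 30)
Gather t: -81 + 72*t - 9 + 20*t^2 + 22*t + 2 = 20*t^2 + 94*t - 88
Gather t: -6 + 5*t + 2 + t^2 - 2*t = t^2 + 3*t - 4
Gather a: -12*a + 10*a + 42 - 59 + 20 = 3 - 2*a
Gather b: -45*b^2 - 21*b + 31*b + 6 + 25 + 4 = -45*b^2 + 10*b + 35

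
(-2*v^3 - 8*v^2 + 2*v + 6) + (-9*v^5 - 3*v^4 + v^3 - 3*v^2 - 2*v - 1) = -9*v^5 - 3*v^4 - v^3 - 11*v^2 + 5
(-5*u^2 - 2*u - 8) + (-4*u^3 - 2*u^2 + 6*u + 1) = -4*u^3 - 7*u^2 + 4*u - 7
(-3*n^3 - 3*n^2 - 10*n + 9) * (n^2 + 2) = -3*n^5 - 3*n^4 - 16*n^3 + 3*n^2 - 20*n + 18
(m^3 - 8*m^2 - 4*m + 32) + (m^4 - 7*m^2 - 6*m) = m^4 + m^3 - 15*m^2 - 10*m + 32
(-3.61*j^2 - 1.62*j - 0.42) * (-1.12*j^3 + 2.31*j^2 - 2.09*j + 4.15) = 4.0432*j^5 - 6.5247*j^4 + 4.2731*j^3 - 12.5659*j^2 - 5.8452*j - 1.743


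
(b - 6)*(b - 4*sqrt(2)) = b^2 - 6*b - 4*sqrt(2)*b + 24*sqrt(2)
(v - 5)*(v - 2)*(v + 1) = v^3 - 6*v^2 + 3*v + 10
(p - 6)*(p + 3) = p^2 - 3*p - 18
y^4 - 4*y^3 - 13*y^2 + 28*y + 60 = (y - 5)*(y - 3)*(y + 2)^2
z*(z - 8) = z^2 - 8*z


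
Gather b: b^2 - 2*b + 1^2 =b^2 - 2*b + 1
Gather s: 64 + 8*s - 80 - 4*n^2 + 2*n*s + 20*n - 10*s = -4*n^2 + 20*n + s*(2*n - 2) - 16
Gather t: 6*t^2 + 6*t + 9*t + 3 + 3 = 6*t^2 + 15*t + 6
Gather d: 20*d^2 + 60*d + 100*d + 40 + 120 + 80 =20*d^2 + 160*d + 240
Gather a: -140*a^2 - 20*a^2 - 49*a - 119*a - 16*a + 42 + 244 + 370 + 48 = -160*a^2 - 184*a + 704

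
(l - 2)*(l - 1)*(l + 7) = l^3 + 4*l^2 - 19*l + 14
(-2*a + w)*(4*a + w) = -8*a^2 + 2*a*w + w^2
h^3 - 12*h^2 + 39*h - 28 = (h - 7)*(h - 4)*(h - 1)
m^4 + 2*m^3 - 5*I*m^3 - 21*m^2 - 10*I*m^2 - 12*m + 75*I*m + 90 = (m - 3)*(m + 5)*(m - 3*I)*(m - 2*I)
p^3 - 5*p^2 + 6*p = p*(p - 3)*(p - 2)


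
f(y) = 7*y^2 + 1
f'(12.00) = 168.00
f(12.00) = 1009.00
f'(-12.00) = -168.00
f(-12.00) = 1009.00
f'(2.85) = 39.90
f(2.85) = 57.86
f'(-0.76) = -10.64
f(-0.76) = 5.04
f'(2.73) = 38.22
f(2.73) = 53.17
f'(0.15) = 2.10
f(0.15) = 1.16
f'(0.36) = 5.04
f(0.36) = 1.91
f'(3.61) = 50.54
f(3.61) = 92.22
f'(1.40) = 19.60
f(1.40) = 14.72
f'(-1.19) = -16.66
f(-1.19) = 10.91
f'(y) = 14*y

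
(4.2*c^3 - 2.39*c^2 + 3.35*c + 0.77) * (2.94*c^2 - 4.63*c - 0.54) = 12.348*c^5 - 26.4726*c^4 + 18.6467*c^3 - 11.9561*c^2 - 5.3741*c - 0.4158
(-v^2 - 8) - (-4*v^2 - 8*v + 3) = 3*v^2 + 8*v - 11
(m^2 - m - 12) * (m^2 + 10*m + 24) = m^4 + 9*m^3 + 2*m^2 - 144*m - 288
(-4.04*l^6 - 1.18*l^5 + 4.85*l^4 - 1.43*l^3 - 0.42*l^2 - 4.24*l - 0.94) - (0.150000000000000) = -4.04*l^6 - 1.18*l^5 + 4.85*l^4 - 1.43*l^3 - 0.42*l^2 - 4.24*l - 1.09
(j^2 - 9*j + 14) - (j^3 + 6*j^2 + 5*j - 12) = -j^3 - 5*j^2 - 14*j + 26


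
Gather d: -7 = -7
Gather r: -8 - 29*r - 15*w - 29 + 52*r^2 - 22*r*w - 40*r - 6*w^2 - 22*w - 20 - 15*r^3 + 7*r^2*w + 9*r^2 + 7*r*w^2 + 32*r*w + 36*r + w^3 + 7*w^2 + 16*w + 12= -15*r^3 + r^2*(7*w + 61) + r*(7*w^2 + 10*w - 33) + w^3 + w^2 - 21*w - 45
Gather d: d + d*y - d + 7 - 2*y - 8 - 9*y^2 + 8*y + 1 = d*y - 9*y^2 + 6*y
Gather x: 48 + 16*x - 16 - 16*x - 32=0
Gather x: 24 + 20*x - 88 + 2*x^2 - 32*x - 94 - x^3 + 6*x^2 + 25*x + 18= -x^3 + 8*x^2 + 13*x - 140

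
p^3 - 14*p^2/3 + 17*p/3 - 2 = (p - 3)*(p - 1)*(p - 2/3)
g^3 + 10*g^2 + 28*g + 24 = (g + 2)^2*(g + 6)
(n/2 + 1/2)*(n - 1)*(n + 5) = n^3/2 + 5*n^2/2 - n/2 - 5/2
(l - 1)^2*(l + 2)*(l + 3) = l^4 + 3*l^3 - 3*l^2 - 7*l + 6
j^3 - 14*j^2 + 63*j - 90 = (j - 6)*(j - 5)*(j - 3)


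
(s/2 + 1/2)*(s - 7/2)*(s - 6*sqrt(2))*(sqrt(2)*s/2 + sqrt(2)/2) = sqrt(2)*s^4/4 - 3*s^3 - 3*sqrt(2)*s^3/8 - 3*sqrt(2)*s^2/2 + 9*s^2/2 - 7*sqrt(2)*s/8 + 18*s + 21/2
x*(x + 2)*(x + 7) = x^3 + 9*x^2 + 14*x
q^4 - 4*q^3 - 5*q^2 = q^2*(q - 5)*(q + 1)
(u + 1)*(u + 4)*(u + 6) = u^3 + 11*u^2 + 34*u + 24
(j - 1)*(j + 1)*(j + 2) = j^3 + 2*j^2 - j - 2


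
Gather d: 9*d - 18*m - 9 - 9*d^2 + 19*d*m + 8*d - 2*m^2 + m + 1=-9*d^2 + d*(19*m + 17) - 2*m^2 - 17*m - 8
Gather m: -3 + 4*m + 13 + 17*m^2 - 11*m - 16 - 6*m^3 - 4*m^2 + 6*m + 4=-6*m^3 + 13*m^2 - m - 2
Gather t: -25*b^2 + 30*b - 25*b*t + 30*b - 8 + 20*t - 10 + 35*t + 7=-25*b^2 + 60*b + t*(55 - 25*b) - 11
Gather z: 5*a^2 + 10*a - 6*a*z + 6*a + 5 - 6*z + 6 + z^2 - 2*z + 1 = 5*a^2 + 16*a + z^2 + z*(-6*a - 8) + 12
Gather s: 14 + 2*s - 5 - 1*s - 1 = s + 8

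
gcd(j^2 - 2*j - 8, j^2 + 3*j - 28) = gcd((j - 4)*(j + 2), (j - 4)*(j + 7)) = j - 4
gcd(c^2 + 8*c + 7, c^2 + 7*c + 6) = c + 1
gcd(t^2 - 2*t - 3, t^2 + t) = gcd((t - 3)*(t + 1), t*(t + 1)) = t + 1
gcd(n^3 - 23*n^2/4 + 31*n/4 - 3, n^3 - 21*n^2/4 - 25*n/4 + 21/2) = n - 1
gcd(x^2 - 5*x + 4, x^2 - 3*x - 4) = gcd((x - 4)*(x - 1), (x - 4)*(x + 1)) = x - 4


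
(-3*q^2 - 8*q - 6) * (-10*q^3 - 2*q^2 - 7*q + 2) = 30*q^5 + 86*q^4 + 97*q^3 + 62*q^2 + 26*q - 12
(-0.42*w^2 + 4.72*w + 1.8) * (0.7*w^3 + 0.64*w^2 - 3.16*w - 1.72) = -0.294*w^5 + 3.0352*w^4 + 5.608*w^3 - 13.0408*w^2 - 13.8064*w - 3.096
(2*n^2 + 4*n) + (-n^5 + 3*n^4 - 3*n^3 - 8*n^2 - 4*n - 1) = -n^5 + 3*n^4 - 3*n^3 - 6*n^2 - 1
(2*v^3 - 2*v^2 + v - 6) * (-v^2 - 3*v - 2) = -2*v^5 - 4*v^4 + v^3 + 7*v^2 + 16*v + 12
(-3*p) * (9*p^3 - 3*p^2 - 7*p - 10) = -27*p^4 + 9*p^3 + 21*p^2 + 30*p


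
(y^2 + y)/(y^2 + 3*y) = (y + 1)/(y + 3)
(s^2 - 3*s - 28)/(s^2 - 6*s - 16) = (-s^2 + 3*s + 28)/(-s^2 + 6*s + 16)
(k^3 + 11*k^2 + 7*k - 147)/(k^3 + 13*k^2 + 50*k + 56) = (k^2 + 4*k - 21)/(k^2 + 6*k + 8)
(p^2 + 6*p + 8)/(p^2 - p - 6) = (p + 4)/(p - 3)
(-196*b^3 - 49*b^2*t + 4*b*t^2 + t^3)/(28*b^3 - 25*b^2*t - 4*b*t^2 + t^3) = (7*b + t)/(-b + t)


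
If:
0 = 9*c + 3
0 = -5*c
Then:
No Solution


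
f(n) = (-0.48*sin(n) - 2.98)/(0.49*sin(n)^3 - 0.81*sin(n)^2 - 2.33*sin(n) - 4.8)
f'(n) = (-0.48*sin(n) - 2.98)*(-1.47*sin(n)^2*cos(n) + 1.62*sin(n)*cos(n) + 2.33*cos(n))/(0.49*sin(n)^3 - 0.81*sin(n)^2 - 2.33*sin(n) - 4.8)^2 - 0.48*cos(n)/(0.49*sin(n)^3 - 0.81*sin(n)^2 - 2.33*sin(n) - 4.8) = (0.4704*sin(n)^3 + 3.9918*sin(n)^2 - 4.8276*sin(n) - 4.6394)*cos(n)/(0.2401*sin(n)^6 - 0.7938*sin(n)^5 - 1.6273*sin(n)^4 - 0.929399999999999*sin(n)^3 + 13.2049*sin(n)^2 + 22.368*sin(n) + 23.04)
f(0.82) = 0.49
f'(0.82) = -0.09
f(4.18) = 0.69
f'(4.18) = -0.08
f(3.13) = 0.62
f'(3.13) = 0.20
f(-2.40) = 0.71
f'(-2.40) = -0.02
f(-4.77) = 0.46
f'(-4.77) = -0.01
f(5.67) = 0.71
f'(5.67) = -0.04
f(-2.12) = 0.69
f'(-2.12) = -0.08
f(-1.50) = 0.66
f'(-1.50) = 0.02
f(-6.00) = 0.57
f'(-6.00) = -0.18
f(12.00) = 0.71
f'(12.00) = -0.06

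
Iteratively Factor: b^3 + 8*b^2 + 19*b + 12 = (b + 4)*(b^2 + 4*b + 3) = (b + 3)*(b + 4)*(b + 1)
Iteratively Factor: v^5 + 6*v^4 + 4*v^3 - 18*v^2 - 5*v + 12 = (v - 1)*(v^4 + 7*v^3 + 11*v^2 - 7*v - 12) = (v - 1)*(v + 1)*(v^3 + 6*v^2 + 5*v - 12) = (v - 1)^2*(v + 1)*(v^2 + 7*v + 12) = (v - 1)^2*(v + 1)*(v + 3)*(v + 4)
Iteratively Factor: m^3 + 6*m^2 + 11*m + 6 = (m + 3)*(m^2 + 3*m + 2) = (m + 1)*(m + 3)*(m + 2)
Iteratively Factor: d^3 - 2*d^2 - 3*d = (d)*(d^2 - 2*d - 3) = d*(d + 1)*(d - 3)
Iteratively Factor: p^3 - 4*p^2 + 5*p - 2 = (p - 1)*(p^2 - 3*p + 2) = (p - 2)*(p - 1)*(p - 1)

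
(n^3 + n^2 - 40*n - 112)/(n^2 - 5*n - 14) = (n^2 + 8*n + 16)/(n + 2)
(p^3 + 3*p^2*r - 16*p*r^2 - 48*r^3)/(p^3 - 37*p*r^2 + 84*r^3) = (p^2 + 7*p*r + 12*r^2)/(p^2 + 4*p*r - 21*r^2)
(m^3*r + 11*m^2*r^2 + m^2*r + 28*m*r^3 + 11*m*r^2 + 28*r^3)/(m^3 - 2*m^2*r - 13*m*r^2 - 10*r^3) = r*(-m^3 - 11*m^2*r - m^2 - 28*m*r^2 - 11*m*r - 28*r^2)/(-m^3 + 2*m^2*r + 13*m*r^2 + 10*r^3)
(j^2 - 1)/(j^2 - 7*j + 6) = (j + 1)/(j - 6)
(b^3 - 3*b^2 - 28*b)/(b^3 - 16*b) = (b - 7)/(b - 4)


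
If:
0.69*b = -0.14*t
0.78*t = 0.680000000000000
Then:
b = -0.18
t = 0.87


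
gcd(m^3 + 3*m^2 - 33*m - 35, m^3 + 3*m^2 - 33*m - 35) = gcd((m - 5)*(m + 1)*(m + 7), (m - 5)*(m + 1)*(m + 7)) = m^3 + 3*m^2 - 33*m - 35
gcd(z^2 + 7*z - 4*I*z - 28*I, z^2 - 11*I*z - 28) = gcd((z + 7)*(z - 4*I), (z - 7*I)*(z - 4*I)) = z - 4*I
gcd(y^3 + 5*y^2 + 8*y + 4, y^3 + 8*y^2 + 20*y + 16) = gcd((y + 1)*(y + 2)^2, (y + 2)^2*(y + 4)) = y^2 + 4*y + 4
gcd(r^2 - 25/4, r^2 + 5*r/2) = r + 5/2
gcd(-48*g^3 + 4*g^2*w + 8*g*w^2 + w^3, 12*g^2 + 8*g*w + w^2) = 6*g + w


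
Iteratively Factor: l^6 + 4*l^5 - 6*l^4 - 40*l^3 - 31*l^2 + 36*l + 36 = (l - 3)*(l^5 + 7*l^4 + 15*l^3 + 5*l^2 - 16*l - 12) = (l - 3)*(l + 2)*(l^4 + 5*l^3 + 5*l^2 - 5*l - 6) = (l - 3)*(l + 2)*(l + 3)*(l^3 + 2*l^2 - l - 2) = (l - 3)*(l - 1)*(l + 2)*(l + 3)*(l^2 + 3*l + 2) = (l - 3)*(l - 1)*(l + 1)*(l + 2)*(l + 3)*(l + 2)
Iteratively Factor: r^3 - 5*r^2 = (r - 5)*(r^2) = r*(r - 5)*(r)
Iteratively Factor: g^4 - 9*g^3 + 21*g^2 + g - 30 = (g - 3)*(g^3 - 6*g^2 + 3*g + 10) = (g - 3)*(g + 1)*(g^2 - 7*g + 10) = (g - 5)*(g - 3)*(g + 1)*(g - 2)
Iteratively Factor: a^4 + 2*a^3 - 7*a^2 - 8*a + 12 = (a + 2)*(a^3 - 7*a + 6) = (a - 2)*(a + 2)*(a^2 + 2*a - 3) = (a - 2)*(a - 1)*(a + 2)*(a + 3)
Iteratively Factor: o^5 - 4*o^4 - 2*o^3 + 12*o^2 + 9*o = (o + 1)*(o^4 - 5*o^3 + 3*o^2 + 9*o) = (o + 1)^2*(o^3 - 6*o^2 + 9*o) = (o - 3)*(o + 1)^2*(o^2 - 3*o) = o*(o - 3)*(o + 1)^2*(o - 3)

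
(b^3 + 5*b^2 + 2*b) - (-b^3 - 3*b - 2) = 2*b^3 + 5*b^2 + 5*b + 2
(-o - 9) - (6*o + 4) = -7*o - 13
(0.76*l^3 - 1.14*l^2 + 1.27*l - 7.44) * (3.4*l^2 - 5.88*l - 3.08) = 2.584*l^5 - 8.3448*l^4 + 8.6804*l^3 - 29.2524*l^2 + 39.8356*l + 22.9152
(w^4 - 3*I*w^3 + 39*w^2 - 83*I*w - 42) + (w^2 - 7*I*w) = w^4 - 3*I*w^3 + 40*w^2 - 90*I*w - 42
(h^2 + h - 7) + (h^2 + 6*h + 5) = 2*h^2 + 7*h - 2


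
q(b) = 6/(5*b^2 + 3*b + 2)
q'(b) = 6*(-10*b - 3)/(5*b^2 + 3*b + 2)^2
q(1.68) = 0.28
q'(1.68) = -0.27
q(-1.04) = 1.40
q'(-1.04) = 2.41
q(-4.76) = 0.06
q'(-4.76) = 0.03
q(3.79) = 0.07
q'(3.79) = -0.03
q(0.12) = 2.47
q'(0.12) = -4.26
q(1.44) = 0.36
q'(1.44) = -0.37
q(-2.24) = 0.29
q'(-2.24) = 0.28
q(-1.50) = 0.69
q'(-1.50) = 0.94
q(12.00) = 0.01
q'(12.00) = 0.00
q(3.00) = 0.11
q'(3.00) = -0.06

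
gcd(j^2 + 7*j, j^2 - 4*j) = j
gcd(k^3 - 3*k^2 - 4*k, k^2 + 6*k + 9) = 1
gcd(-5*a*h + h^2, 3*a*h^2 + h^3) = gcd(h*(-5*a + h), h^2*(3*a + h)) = h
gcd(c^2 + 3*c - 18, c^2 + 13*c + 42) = c + 6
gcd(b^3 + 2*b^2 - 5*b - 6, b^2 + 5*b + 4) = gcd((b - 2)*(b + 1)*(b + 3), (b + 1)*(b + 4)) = b + 1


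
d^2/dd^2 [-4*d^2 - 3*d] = -8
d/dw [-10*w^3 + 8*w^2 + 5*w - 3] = -30*w^2 + 16*w + 5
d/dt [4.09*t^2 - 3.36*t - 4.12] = 8.18*t - 3.36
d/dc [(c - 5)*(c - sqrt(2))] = 2*c - 5 - sqrt(2)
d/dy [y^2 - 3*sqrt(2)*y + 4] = 2*y - 3*sqrt(2)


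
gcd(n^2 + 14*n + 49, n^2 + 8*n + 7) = n + 7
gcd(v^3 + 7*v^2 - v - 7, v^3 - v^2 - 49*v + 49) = v^2 + 6*v - 7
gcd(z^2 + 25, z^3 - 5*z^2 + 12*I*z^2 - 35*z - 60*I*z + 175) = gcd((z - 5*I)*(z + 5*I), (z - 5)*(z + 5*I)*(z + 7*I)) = z + 5*I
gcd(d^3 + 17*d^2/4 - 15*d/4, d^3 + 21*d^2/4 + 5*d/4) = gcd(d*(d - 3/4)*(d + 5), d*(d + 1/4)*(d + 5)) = d^2 + 5*d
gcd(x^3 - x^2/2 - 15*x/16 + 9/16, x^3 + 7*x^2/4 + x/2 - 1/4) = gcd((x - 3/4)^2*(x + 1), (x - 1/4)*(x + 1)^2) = x + 1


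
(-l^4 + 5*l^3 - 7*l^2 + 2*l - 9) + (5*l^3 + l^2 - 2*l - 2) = -l^4 + 10*l^3 - 6*l^2 - 11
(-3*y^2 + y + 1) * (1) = -3*y^2 + y + 1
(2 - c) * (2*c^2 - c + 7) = -2*c^3 + 5*c^2 - 9*c + 14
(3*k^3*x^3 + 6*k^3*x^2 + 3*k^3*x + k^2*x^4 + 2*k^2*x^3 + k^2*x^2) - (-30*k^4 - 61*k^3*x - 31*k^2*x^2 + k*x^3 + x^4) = 30*k^4 + 3*k^3*x^3 + 6*k^3*x^2 + 64*k^3*x + k^2*x^4 + 2*k^2*x^3 + 32*k^2*x^2 - k*x^3 - x^4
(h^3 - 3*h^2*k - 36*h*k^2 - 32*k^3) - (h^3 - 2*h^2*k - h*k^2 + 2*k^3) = -h^2*k - 35*h*k^2 - 34*k^3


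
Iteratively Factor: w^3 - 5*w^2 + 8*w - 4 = (w - 1)*(w^2 - 4*w + 4) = (w - 2)*(w - 1)*(w - 2)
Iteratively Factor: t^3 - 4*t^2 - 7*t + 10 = (t - 1)*(t^2 - 3*t - 10) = (t - 5)*(t - 1)*(t + 2)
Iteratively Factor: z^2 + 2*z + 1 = (z + 1)*(z + 1)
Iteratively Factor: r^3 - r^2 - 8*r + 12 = (r - 2)*(r^2 + r - 6) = (r - 2)*(r + 3)*(r - 2)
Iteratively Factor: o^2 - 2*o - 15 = (o - 5)*(o + 3)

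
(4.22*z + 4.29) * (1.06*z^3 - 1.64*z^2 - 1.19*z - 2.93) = 4.4732*z^4 - 2.3734*z^3 - 12.0574*z^2 - 17.4697*z - 12.5697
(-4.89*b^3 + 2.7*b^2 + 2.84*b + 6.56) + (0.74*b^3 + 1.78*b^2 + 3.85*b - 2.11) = -4.15*b^3 + 4.48*b^2 + 6.69*b + 4.45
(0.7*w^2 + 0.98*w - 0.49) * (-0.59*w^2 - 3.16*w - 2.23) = -0.413*w^4 - 2.7902*w^3 - 4.3687*w^2 - 0.637*w + 1.0927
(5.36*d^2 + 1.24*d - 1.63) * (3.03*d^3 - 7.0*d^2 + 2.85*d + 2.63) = 16.2408*d^5 - 33.7628*d^4 + 1.6571*d^3 + 29.0408*d^2 - 1.3843*d - 4.2869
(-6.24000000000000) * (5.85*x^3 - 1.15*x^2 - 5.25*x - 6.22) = -36.504*x^3 + 7.176*x^2 + 32.76*x + 38.8128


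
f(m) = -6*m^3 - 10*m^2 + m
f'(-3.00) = -101.00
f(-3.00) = 69.00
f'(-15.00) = -3749.00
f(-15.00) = 17985.00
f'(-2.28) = -46.97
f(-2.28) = 16.85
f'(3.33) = -265.20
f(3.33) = -329.12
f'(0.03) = 0.38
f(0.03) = 0.02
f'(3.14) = -239.27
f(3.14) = -281.21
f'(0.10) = -1.18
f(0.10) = -0.01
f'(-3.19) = -118.37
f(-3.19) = 89.82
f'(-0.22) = 4.53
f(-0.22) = -0.64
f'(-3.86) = -189.99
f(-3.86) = 192.22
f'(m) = -18*m^2 - 20*m + 1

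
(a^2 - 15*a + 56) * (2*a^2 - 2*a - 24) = 2*a^4 - 32*a^3 + 118*a^2 + 248*a - 1344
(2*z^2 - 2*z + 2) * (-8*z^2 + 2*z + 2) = -16*z^4 + 20*z^3 - 16*z^2 + 4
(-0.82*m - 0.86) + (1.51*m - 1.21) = 0.69*m - 2.07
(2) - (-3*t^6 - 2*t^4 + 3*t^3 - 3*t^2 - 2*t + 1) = 3*t^6 + 2*t^4 - 3*t^3 + 3*t^2 + 2*t + 1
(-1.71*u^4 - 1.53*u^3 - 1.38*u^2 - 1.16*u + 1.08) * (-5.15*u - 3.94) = 8.8065*u^5 + 14.6169*u^4 + 13.1352*u^3 + 11.4112*u^2 - 0.991600000000002*u - 4.2552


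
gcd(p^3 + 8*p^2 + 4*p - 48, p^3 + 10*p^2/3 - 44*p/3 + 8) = p^2 + 4*p - 12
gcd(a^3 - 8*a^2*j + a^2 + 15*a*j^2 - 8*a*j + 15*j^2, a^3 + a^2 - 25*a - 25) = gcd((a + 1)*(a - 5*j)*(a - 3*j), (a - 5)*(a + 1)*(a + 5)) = a + 1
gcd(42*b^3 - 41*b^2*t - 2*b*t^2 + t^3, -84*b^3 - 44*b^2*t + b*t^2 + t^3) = -42*b^2 - b*t + t^2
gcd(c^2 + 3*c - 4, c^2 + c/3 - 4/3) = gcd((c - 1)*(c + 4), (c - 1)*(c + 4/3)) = c - 1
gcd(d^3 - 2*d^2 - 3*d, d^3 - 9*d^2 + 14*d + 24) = d + 1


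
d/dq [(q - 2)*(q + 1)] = 2*q - 1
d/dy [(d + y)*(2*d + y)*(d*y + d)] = d*(2*d^2 + 6*d*y + 3*d + 3*y^2 + 2*y)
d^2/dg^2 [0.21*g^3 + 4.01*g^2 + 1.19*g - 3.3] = 1.26*g + 8.02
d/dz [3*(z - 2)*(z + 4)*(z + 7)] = 9*z^2 + 54*z + 18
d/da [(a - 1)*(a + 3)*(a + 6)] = 3*a^2 + 16*a + 9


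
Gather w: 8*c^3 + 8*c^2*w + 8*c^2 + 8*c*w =8*c^3 + 8*c^2 + w*(8*c^2 + 8*c)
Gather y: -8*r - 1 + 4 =3 - 8*r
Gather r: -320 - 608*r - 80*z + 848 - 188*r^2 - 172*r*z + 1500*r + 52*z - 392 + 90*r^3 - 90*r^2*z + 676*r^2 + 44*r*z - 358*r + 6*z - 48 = 90*r^3 + r^2*(488 - 90*z) + r*(534 - 128*z) - 22*z + 88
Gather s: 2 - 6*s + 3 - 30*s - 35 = -36*s - 30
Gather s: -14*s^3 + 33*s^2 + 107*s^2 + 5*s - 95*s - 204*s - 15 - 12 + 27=-14*s^3 + 140*s^2 - 294*s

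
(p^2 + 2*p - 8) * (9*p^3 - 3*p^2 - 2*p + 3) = 9*p^5 + 15*p^4 - 80*p^3 + 23*p^2 + 22*p - 24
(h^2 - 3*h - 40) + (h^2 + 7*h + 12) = 2*h^2 + 4*h - 28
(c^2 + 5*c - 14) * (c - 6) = c^3 - c^2 - 44*c + 84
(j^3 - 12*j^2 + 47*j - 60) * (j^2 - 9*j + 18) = j^5 - 21*j^4 + 173*j^3 - 699*j^2 + 1386*j - 1080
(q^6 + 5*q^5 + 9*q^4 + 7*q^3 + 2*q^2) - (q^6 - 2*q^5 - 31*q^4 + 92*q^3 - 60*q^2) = 7*q^5 + 40*q^4 - 85*q^3 + 62*q^2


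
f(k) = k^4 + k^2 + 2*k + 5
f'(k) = 4*k^3 + 2*k + 2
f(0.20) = 5.44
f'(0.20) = 2.43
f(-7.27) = 2836.74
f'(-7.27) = -1549.50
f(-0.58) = 4.29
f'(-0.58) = 0.06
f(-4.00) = 269.00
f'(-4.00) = -262.00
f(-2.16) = 27.11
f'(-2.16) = -42.63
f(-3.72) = 202.90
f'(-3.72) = -211.36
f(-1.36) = 7.55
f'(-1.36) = -10.78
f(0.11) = 5.23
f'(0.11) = 2.23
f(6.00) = 1349.00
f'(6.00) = 878.00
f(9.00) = 6665.00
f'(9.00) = 2936.00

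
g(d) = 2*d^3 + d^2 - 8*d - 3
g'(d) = 6*d^2 + 2*d - 8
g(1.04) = -7.99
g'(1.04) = 0.57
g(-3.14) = -29.94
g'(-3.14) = 44.88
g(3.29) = 52.73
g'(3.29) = 63.52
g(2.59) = 17.74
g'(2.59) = 37.43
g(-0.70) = 2.40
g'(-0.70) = -6.46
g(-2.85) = -18.38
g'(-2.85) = 35.04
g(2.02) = 1.41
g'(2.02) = 20.52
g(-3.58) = -53.31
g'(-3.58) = 61.74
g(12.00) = 3501.00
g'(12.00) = 880.00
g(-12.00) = -3219.00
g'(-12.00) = 832.00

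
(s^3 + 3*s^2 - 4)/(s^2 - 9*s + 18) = (s^3 + 3*s^2 - 4)/(s^2 - 9*s + 18)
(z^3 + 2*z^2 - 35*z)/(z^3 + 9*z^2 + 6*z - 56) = z*(z - 5)/(z^2 + 2*z - 8)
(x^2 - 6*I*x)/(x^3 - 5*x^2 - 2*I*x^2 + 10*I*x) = (x - 6*I)/(x^2 - 5*x - 2*I*x + 10*I)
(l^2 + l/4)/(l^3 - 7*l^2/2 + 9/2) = l*(4*l + 1)/(2*(2*l^3 - 7*l^2 + 9))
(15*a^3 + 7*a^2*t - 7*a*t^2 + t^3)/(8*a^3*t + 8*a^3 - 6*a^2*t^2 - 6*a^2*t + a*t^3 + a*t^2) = (15*a^3 + 7*a^2*t - 7*a*t^2 + t^3)/(a*(8*a^2*t + 8*a^2 - 6*a*t^2 - 6*a*t + t^3 + t^2))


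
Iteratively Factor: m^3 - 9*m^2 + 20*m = (m - 4)*(m^2 - 5*m) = m*(m - 4)*(m - 5)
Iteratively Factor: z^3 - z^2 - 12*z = (z + 3)*(z^2 - 4*z) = (z - 4)*(z + 3)*(z)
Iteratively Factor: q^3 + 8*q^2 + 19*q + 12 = (q + 3)*(q^2 + 5*q + 4) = (q + 1)*(q + 3)*(q + 4)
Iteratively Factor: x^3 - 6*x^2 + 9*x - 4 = (x - 1)*(x^2 - 5*x + 4) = (x - 4)*(x - 1)*(x - 1)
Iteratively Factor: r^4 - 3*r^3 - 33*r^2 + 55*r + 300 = (r - 5)*(r^3 + 2*r^2 - 23*r - 60) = (r - 5)*(r + 3)*(r^2 - r - 20) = (r - 5)*(r + 3)*(r + 4)*(r - 5)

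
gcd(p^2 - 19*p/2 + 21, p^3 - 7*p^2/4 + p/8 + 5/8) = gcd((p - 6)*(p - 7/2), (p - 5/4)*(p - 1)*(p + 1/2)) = 1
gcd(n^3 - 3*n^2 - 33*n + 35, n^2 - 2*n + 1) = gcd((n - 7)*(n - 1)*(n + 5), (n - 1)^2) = n - 1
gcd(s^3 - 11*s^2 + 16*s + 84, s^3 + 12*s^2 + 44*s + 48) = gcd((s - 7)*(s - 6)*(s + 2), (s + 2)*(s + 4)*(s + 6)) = s + 2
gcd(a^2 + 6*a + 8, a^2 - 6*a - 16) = a + 2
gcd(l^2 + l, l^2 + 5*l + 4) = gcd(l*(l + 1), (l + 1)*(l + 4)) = l + 1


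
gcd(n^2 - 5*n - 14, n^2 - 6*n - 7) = n - 7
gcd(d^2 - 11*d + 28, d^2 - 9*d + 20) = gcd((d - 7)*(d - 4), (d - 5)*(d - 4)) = d - 4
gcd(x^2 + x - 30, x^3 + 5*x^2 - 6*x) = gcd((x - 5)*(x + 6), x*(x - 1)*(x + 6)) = x + 6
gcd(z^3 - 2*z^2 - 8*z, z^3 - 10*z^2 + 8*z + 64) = z^2 - 2*z - 8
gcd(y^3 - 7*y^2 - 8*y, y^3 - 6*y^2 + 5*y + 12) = y + 1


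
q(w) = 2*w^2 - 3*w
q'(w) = 4*w - 3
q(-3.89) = 41.93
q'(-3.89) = -18.56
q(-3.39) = 33.15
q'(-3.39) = -16.56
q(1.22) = -0.68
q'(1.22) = 1.88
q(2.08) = 2.41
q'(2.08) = 5.32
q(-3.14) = 29.14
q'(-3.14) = -15.56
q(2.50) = 5.00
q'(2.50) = 7.00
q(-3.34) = 32.33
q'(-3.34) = -16.36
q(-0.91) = 4.39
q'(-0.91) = -6.64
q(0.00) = 0.00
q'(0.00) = -3.00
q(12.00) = 252.00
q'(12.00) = 45.00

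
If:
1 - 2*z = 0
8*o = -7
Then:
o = -7/8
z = 1/2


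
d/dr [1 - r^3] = -3*r^2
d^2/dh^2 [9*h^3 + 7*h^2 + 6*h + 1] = 54*h + 14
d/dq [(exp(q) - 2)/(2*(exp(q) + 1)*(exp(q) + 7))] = (-exp(2*q) + 4*exp(q) + 23)*exp(q)/(2*(exp(4*q) + 16*exp(3*q) + 78*exp(2*q) + 112*exp(q) + 49))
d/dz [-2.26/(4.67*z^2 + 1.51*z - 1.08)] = (21.1084*z + 3.4126)/(4.67*z^2 + 1.51*z - 1.08)^2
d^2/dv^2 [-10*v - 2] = 0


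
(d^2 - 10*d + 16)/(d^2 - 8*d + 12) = (d - 8)/(d - 6)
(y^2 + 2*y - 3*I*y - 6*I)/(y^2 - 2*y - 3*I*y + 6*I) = (y + 2)/(y - 2)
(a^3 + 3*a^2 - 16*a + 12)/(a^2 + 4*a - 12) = a - 1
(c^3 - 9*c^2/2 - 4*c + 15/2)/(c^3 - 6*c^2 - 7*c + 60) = (c^2 + c/2 - 3/2)/(c^2 - c - 12)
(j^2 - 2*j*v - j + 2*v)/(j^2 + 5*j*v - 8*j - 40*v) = (j^2 - 2*j*v - j + 2*v)/(j^2 + 5*j*v - 8*j - 40*v)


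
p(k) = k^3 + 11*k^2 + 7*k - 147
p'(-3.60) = -33.32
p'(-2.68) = -30.41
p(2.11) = -73.86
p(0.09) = -146.28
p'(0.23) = 12.22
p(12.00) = 3249.00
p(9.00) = 1536.00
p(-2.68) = -106.00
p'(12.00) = 703.00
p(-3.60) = -76.30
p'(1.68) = 52.43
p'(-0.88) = -10.04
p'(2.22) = 70.63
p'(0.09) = 9.00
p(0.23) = -144.80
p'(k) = 3*k^2 + 22*k + 7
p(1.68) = -99.45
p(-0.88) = -145.32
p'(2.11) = 66.78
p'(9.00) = 448.00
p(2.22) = -66.31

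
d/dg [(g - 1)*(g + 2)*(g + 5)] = 3*g^2 + 12*g + 3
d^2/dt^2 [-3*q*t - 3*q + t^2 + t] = 2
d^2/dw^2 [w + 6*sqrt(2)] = 0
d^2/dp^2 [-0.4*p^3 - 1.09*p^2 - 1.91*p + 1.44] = -2.4*p - 2.18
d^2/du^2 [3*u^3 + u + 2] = 18*u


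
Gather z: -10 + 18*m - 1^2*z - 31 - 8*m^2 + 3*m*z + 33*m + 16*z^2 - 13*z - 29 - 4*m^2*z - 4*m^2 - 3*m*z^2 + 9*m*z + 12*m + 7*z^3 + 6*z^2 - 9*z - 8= -12*m^2 + 63*m + 7*z^3 + z^2*(22 - 3*m) + z*(-4*m^2 + 12*m - 23) - 78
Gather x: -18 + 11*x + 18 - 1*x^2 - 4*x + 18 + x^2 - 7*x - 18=0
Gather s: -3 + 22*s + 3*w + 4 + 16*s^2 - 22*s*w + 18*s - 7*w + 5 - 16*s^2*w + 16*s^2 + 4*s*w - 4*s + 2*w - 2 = s^2*(32 - 16*w) + s*(36 - 18*w) - 2*w + 4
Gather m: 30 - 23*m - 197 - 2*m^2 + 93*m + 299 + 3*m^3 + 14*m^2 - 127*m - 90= 3*m^3 + 12*m^2 - 57*m + 42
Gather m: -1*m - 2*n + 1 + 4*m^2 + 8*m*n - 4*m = 4*m^2 + m*(8*n - 5) - 2*n + 1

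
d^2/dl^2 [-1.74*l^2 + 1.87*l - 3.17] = -3.48000000000000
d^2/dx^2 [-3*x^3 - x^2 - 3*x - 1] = -18*x - 2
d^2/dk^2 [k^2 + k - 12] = 2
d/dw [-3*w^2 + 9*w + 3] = 9 - 6*w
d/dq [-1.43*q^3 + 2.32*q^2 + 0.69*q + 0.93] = -4.29*q^2 + 4.64*q + 0.69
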